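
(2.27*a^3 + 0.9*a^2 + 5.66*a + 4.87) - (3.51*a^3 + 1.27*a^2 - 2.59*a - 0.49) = -1.24*a^3 - 0.37*a^2 + 8.25*a + 5.36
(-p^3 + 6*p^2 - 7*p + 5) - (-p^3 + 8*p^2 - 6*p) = -2*p^2 - p + 5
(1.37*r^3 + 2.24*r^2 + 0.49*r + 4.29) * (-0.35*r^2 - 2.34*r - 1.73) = -0.4795*r^5 - 3.9898*r^4 - 7.7832*r^3 - 6.5233*r^2 - 10.8863*r - 7.4217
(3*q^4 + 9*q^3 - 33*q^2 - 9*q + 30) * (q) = 3*q^5 + 9*q^4 - 33*q^3 - 9*q^2 + 30*q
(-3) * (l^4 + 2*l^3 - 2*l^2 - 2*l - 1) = -3*l^4 - 6*l^3 + 6*l^2 + 6*l + 3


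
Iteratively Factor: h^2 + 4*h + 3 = (h + 1)*(h + 3)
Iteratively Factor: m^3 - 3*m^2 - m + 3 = (m - 3)*(m^2 - 1) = (m - 3)*(m + 1)*(m - 1)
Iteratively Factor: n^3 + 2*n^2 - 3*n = (n + 3)*(n^2 - n) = n*(n + 3)*(n - 1)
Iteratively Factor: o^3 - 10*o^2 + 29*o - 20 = (o - 5)*(o^2 - 5*o + 4) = (o - 5)*(o - 4)*(o - 1)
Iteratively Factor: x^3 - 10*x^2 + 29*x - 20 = (x - 4)*(x^2 - 6*x + 5) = (x - 5)*(x - 4)*(x - 1)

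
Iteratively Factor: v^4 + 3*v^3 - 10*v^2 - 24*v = (v + 2)*(v^3 + v^2 - 12*v) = (v - 3)*(v + 2)*(v^2 + 4*v) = v*(v - 3)*(v + 2)*(v + 4)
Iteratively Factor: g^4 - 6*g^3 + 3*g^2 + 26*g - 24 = (g - 4)*(g^3 - 2*g^2 - 5*g + 6) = (g - 4)*(g - 3)*(g^2 + g - 2) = (g - 4)*(g - 3)*(g - 1)*(g + 2)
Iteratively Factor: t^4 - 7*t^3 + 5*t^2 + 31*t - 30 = (t + 2)*(t^3 - 9*t^2 + 23*t - 15) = (t - 1)*(t + 2)*(t^2 - 8*t + 15) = (t - 5)*(t - 1)*(t + 2)*(t - 3)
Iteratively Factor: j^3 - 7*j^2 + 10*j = (j - 5)*(j^2 - 2*j) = (j - 5)*(j - 2)*(j)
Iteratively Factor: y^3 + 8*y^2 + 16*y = (y)*(y^2 + 8*y + 16) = y*(y + 4)*(y + 4)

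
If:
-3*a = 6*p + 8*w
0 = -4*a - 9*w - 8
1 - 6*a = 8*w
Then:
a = 73/22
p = 197/132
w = -26/11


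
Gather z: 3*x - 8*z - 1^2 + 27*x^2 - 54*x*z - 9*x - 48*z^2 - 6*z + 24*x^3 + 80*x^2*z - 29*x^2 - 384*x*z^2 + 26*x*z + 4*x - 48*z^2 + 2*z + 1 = 24*x^3 - 2*x^2 - 2*x + z^2*(-384*x - 96) + z*(80*x^2 - 28*x - 12)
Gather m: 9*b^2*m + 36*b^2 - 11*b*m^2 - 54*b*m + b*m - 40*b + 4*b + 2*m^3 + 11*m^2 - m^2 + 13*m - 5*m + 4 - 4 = 36*b^2 - 36*b + 2*m^3 + m^2*(10 - 11*b) + m*(9*b^2 - 53*b + 8)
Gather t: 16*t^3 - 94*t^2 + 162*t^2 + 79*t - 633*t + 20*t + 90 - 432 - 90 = 16*t^3 + 68*t^2 - 534*t - 432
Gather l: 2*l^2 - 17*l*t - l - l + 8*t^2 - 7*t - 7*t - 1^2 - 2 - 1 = 2*l^2 + l*(-17*t - 2) + 8*t^2 - 14*t - 4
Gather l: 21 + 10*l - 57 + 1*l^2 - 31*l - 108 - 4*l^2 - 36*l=-3*l^2 - 57*l - 144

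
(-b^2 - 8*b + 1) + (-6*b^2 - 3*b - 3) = -7*b^2 - 11*b - 2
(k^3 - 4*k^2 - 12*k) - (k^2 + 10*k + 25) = k^3 - 5*k^2 - 22*k - 25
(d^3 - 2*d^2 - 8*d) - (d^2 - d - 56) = d^3 - 3*d^2 - 7*d + 56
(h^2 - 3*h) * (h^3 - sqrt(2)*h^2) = h^5 - 3*h^4 - sqrt(2)*h^4 + 3*sqrt(2)*h^3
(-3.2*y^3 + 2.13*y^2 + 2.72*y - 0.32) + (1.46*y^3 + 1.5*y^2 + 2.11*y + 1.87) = -1.74*y^3 + 3.63*y^2 + 4.83*y + 1.55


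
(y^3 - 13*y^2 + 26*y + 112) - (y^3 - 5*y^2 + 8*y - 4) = -8*y^2 + 18*y + 116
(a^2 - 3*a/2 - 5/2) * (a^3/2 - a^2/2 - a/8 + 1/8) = a^5/2 - 5*a^4/4 - 5*a^3/8 + 25*a^2/16 + a/8 - 5/16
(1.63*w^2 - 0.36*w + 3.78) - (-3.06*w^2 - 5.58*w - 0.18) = 4.69*w^2 + 5.22*w + 3.96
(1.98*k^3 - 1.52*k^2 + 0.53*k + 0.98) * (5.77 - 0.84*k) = -1.6632*k^4 + 12.7014*k^3 - 9.2156*k^2 + 2.2349*k + 5.6546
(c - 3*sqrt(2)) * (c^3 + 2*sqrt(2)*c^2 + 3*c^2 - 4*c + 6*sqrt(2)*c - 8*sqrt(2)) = c^4 - sqrt(2)*c^3 + 3*c^3 - 16*c^2 - 3*sqrt(2)*c^2 - 36*c + 4*sqrt(2)*c + 48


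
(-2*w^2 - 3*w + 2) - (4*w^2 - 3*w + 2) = -6*w^2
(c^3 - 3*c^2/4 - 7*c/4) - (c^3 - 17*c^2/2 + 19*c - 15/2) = 31*c^2/4 - 83*c/4 + 15/2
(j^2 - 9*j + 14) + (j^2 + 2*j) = 2*j^2 - 7*j + 14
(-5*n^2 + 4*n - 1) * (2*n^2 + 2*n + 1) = -10*n^4 - 2*n^3 + n^2 + 2*n - 1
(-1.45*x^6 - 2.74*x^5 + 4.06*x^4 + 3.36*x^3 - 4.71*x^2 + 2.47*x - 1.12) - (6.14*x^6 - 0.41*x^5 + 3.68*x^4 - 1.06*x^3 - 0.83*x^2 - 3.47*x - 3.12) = -7.59*x^6 - 2.33*x^5 + 0.379999999999999*x^4 + 4.42*x^3 - 3.88*x^2 + 5.94*x + 2.0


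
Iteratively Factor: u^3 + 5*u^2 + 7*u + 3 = (u + 1)*(u^2 + 4*u + 3) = (u + 1)^2*(u + 3)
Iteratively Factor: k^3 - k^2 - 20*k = (k + 4)*(k^2 - 5*k) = k*(k + 4)*(k - 5)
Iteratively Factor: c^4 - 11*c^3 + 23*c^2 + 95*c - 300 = (c - 5)*(c^3 - 6*c^2 - 7*c + 60) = (c - 5)^2*(c^2 - c - 12) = (c - 5)^2*(c + 3)*(c - 4)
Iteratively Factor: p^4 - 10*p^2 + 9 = (p + 3)*(p^3 - 3*p^2 - p + 3) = (p - 1)*(p + 3)*(p^2 - 2*p - 3) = (p - 1)*(p + 1)*(p + 3)*(p - 3)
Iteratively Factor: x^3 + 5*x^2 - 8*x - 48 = (x - 3)*(x^2 + 8*x + 16) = (x - 3)*(x + 4)*(x + 4)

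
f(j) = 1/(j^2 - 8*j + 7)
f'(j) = (8 - 2*j)/(j^2 - 8*j + 7)^2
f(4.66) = -0.12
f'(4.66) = -0.02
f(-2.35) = 0.03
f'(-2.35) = 0.01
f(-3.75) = 0.02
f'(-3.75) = 0.01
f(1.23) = -0.75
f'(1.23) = 3.15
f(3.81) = -0.11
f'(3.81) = 0.00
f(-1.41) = 0.05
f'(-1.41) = 0.03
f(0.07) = 0.16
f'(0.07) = 0.19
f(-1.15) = 0.06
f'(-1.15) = 0.03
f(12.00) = 0.02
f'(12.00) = -0.00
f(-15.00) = 0.00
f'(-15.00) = 0.00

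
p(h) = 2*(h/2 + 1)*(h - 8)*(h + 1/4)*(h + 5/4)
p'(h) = 2*(h/2 + 1)*(h - 8)*(h + 1/4) + 2*(h/2 + 1)*(h - 8)*(h + 5/4) + 2*(h/2 + 1)*(h + 1/4)*(h + 5/4) + (h - 8)*(h + 1/4)*(h + 5/4)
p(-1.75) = -1.83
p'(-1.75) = -2.25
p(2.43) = -243.36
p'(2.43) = -168.18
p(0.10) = -7.84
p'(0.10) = -30.94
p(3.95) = -526.29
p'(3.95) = -185.02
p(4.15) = -562.58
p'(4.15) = -177.39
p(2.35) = -230.05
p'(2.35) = -164.55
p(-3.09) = 63.17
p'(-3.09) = -120.22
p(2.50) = -255.23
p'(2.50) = -171.19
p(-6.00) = 1529.50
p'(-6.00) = -1079.62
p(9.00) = 1042.94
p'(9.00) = 1352.25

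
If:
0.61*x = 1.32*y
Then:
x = 2.16393442622951*y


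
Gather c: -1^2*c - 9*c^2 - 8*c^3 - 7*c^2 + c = -8*c^3 - 16*c^2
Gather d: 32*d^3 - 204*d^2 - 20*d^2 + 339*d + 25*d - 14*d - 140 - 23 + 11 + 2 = 32*d^3 - 224*d^2 + 350*d - 150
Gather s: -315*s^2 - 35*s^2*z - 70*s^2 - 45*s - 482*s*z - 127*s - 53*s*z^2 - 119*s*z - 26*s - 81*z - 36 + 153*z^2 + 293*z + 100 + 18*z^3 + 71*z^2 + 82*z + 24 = s^2*(-35*z - 385) + s*(-53*z^2 - 601*z - 198) + 18*z^3 + 224*z^2 + 294*z + 88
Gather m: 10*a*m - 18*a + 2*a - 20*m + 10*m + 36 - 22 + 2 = -16*a + m*(10*a - 10) + 16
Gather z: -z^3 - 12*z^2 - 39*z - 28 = -z^3 - 12*z^2 - 39*z - 28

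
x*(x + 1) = x^2 + x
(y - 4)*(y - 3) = y^2 - 7*y + 12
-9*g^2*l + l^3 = l*(-3*g + l)*(3*g + l)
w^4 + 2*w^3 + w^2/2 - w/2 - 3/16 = (w - 1/2)*(w + 1/2)^2*(w + 3/2)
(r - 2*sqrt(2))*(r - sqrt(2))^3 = r^4 - 5*sqrt(2)*r^3 + 18*r^2 - 14*sqrt(2)*r + 8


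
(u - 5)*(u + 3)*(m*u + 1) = m*u^3 - 2*m*u^2 - 15*m*u + u^2 - 2*u - 15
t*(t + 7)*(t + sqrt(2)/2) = t^3 + sqrt(2)*t^2/2 + 7*t^2 + 7*sqrt(2)*t/2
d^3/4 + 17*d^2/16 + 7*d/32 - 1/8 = (d/4 + 1)*(d - 1/4)*(d + 1/2)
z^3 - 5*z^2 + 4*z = z*(z - 4)*(z - 1)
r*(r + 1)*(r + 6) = r^3 + 7*r^2 + 6*r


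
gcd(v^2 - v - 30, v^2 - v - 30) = v^2 - v - 30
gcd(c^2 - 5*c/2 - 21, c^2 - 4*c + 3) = 1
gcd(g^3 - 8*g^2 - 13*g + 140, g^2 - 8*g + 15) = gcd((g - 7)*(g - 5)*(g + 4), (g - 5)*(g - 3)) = g - 5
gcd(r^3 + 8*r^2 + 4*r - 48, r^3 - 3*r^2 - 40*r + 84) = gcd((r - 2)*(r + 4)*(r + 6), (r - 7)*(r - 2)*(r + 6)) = r^2 + 4*r - 12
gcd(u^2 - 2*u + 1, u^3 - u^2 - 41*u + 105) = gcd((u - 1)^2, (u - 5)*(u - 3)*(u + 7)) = 1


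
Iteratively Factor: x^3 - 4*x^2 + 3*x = (x - 3)*(x^2 - x) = x*(x - 3)*(x - 1)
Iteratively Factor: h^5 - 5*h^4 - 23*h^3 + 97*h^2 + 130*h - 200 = (h - 1)*(h^4 - 4*h^3 - 27*h^2 + 70*h + 200) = (h - 1)*(h + 4)*(h^3 - 8*h^2 + 5*h + 50) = (h - 5)*(h - 1)*(h + 4)*(h^2 - 3*h - 10) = (h - 5)*(h - 1)*(h + 2)*(h + 4)*(h - 5)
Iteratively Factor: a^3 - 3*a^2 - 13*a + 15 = (a + 3)*(a^2 - 6*a + 5) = (a - 5)*(a + 3)*(a - 1)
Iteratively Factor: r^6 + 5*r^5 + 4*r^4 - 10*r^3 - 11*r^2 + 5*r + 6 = (r + 1)*(r^5 + 4*r^4 - 10*r^2 - r + 6) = (r + 1)*(r + 2)*(r^4 + 2*r^3 - 4*r^2 - 2*r + 3) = (r + 1)^2*(r + 2)*(r^3 + r^2 - 5*r + 3) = (r + 1)^2*(r + 2)*(r + 3)*(r^2 - 2*r + 1) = (r - 1)*(r + 1)^2*(r + 2)*(r + 3)*(r - 1)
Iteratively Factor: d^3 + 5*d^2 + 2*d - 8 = (d - 1)*(d^2 + 6*d + 8) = (d - 1)*(d + 2)*(d + 4)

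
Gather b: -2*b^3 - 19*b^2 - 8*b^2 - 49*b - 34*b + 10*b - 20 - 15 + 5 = -2*b^3 - 27*b^2 - 73*b - 30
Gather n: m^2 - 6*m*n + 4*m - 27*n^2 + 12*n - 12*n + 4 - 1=m^2 - 6*m*n + 4*m - 27*n^2 + 3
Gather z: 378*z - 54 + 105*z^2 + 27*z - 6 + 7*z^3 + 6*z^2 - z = 7*z^3 + 111*z^2 + 404*z - 60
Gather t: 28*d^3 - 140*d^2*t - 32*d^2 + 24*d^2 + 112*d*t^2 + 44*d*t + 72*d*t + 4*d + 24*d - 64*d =28*d^3 - 8*d^2 + 112*d*t^2 - 36*d + t*(-140*d^2 + 116*d)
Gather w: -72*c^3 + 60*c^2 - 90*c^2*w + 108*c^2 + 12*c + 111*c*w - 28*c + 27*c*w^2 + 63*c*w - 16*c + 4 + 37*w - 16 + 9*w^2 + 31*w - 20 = -72*c^3 + 168*c^2 - 32*c + w^2*(27*c + 9) + w*(-90*c^2 + 174*c + 68) - 32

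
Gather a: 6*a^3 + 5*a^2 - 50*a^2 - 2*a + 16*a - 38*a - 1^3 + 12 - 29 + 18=6*a^3 - 45*a^2 - 24*a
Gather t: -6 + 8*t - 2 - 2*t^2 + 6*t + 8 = -2*t^2 + 14*t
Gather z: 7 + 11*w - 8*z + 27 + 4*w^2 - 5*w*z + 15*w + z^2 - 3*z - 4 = 4*w^2 + 26*w + z^2 + z*(-5*w - 11) + 30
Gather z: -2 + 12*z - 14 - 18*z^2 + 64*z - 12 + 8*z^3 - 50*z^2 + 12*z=8*z^3 - 68*z^2 + 88*z - 28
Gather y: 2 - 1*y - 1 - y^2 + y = 1 - y^2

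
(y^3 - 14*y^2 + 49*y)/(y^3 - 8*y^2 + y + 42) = y*(y - 7)/(y^2 - y - 6)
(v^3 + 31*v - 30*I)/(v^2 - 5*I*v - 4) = (v^2 + I*v + 30)/(v - 4*I)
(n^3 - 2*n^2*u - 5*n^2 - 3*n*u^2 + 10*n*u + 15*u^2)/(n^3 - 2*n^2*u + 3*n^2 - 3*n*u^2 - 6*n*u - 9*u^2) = (n - 5)/(n + 3)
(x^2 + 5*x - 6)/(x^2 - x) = (x + 6)/x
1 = 1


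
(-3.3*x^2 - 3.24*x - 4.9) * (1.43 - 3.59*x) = 11.847*x^3 + 6.9126*x^2 + 12.9578*x - 7.007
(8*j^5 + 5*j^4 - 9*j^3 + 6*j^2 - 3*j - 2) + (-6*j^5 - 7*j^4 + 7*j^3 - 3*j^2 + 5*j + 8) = 2*j^5 - 2*j^4 - 2*j^3 + 3*j^2 + 2*j + 6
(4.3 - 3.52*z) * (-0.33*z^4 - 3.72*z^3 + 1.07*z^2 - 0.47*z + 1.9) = 1.1616*z^5 + 11.6754*z^4 - 19.7624*z^3 + 6.2554*z^2 - 8.709*z + 8.17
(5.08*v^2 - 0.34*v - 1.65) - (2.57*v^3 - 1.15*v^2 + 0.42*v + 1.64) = -2.57*v^3 + 6.23*v^2 - 0.76*v - 3.29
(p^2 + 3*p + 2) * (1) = p^2 + 3*p + 2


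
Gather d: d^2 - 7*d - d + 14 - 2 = d^2 - 8*d + 12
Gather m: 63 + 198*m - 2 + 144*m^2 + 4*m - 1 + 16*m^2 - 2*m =160*m^2 + 200*m + 60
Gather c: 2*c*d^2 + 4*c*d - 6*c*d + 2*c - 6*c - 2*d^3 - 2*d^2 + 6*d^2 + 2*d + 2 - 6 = c*(2*d^2 - 2*d - 4) - 2*d^3 + 4*d^2 + 2*d - 4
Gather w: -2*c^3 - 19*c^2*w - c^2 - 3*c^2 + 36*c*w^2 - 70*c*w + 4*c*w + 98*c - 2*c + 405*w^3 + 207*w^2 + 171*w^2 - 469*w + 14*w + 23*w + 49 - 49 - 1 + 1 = -2*c^3 - 4*c^2 + 96*c + 405*w^3 + w^2*(36*c + 378) + w*(-19*c^2 - 66*c - 432)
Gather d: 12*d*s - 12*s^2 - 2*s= 12*d*s - 12*s^2 - 2*s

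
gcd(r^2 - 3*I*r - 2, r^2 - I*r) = r - I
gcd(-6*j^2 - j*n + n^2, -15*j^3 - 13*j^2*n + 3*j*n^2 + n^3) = 3*j - n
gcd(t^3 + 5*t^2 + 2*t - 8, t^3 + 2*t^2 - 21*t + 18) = t - 1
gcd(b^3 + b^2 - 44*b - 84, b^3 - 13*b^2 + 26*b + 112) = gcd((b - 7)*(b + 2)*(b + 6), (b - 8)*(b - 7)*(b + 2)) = b^2 - 5*b - 14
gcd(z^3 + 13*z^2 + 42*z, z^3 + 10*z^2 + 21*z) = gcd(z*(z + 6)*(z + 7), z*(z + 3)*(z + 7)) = z^2 + 7*z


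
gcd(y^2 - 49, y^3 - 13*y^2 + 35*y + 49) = y - 7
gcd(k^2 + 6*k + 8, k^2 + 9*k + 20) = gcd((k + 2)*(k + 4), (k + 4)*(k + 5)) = k + 4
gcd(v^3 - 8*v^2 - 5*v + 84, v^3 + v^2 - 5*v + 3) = v + 3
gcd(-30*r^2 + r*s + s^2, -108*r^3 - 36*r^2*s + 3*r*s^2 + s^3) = 6*r + s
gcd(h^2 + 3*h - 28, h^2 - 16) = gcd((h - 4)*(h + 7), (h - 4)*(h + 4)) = h - 4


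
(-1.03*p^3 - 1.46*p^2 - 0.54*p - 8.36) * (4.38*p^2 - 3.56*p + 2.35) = -4.5114*p^5 - 2.728*p^4 + 0.411899999999999*p^3 - 38.1254*p^2 + 28.4926*p - 19.646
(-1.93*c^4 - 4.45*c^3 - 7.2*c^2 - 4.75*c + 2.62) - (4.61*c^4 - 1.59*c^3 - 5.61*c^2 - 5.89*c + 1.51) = -6.54*c^4 - 2.86*c^3 - 1.59*c^2 + 1.14*c + 1.11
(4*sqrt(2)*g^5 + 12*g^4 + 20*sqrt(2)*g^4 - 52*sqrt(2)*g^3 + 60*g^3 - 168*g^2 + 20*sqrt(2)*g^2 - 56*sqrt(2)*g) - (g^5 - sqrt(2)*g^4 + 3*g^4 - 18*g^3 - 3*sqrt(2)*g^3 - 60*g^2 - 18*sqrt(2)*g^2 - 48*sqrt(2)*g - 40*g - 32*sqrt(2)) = -g^5 + 4*sqrt(2)*g^5 + 9*g^4 + 21*sqrt(2)*g^4 - 49*sqrt(2)*g^3 + 78*g^3 - 108*g^2 + 38*sqrt(2)*g^2 - 8*sqrt(2)*g + 40*g + 32*sqrt(2)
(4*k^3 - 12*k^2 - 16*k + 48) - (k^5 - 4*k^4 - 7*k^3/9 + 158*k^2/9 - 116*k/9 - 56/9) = -k^5 + 4*k^4 + 43*k^3/9 - 266*k^2/9 - 28*k/9 + 488/9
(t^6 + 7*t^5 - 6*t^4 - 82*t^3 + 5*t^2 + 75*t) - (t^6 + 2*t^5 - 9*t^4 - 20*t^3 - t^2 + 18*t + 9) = 5*t^5 + 3*t^4 - 62*t^3 + 6*t^2 + 57*t - 9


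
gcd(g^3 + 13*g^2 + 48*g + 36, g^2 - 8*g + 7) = 1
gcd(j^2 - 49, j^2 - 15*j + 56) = j - 7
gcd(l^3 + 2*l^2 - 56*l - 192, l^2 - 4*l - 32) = l^2 - 4*l - 32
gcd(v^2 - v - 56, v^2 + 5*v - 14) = v + 7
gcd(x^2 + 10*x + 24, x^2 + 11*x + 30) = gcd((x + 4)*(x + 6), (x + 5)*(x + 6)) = x + 6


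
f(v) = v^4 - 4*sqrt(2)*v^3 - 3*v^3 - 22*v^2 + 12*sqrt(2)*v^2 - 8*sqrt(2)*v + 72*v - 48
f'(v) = 4*v^3 - 12*sqrt(2)*v^2 - 9*v^2 - 44*v + 24*sqrt(2)*v - 8*sqrt(2) + 72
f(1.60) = 7.32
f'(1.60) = -5.51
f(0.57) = -16.54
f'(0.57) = 47.26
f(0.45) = -22.46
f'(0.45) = 51.27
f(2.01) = -0.32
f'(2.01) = -31.97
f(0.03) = -46.18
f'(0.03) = 60.36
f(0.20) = -36.13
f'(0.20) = 57.67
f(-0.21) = -60.88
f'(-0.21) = 61.62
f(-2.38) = -72.13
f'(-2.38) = -116.41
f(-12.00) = 34194.57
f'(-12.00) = -10470.37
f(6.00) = -438.82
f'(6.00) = -70.61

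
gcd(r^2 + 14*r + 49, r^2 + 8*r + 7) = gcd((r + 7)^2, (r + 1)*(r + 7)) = r + 7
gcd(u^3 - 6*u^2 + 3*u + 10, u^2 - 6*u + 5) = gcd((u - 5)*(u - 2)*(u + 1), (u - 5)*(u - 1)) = u - 5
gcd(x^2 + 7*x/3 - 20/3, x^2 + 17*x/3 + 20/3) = x + 4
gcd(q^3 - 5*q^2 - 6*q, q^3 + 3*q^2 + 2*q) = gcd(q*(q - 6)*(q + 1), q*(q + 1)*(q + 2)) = q^2 + q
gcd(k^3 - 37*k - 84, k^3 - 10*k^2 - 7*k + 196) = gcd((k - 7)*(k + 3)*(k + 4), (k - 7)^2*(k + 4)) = k^2 - 3*k - 28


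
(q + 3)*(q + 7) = q^2 + 10*q + 21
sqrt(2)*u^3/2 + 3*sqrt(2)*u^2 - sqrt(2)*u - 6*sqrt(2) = (u + 6)*(u - sqrt(2))*(sqrt(2)*u/2 + 1)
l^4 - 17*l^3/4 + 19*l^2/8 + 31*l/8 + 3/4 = (l - 3)*(l - 2)*(l + 1/4)*(l + 1/2)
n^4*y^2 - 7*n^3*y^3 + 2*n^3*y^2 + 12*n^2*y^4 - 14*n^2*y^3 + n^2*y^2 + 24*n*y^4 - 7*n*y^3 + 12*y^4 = (n - 4*y)*(n - 3*y)*(n*y + y)^2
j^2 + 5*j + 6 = (j + 2)*(j + 3)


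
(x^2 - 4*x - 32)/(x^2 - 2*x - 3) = (-x^2 + 4*x + 32)/(-x^2 + 2*x + 3)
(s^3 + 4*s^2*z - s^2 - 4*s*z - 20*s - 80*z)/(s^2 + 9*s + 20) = (s^2 + 4*s*z - 5*s - 20*z)/(s + 5)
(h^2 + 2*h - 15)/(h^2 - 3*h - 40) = (h - 3)/(h - 8)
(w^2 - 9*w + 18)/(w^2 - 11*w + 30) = (w - 3)/(w - 5)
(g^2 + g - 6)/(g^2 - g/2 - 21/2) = 2*(g - 2)/(2*g - 7)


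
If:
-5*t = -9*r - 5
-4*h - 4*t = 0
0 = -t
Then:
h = 0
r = -5/9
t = 0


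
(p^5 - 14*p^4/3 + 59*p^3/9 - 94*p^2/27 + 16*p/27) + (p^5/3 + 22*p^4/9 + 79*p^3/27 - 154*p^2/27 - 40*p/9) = 4*p^5/3 - 20*p^4/9 + 256*p^3/27 - 248*p^2/27 - 104*p/27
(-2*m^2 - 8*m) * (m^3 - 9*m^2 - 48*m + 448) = -2*m^5 + 10*m^4 + 168*m^3 - 512*m^2 - 3584*m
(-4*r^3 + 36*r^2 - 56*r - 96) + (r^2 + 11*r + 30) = -4*r^3 + 37*r^2 - 45*r - 66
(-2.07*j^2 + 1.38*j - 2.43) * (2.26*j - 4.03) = -4.6782*j^3 + 11.4609*j^2 - 11.0532*j + 9.7929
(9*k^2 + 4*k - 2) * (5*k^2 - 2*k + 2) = 45*k^4 + 2*k^3 + 12*k - 4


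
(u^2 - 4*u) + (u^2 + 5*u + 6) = 2*u^2 + u + 6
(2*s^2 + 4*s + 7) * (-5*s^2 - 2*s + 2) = -10*s^4 - 24*s^3 - 39*s^2 - 6*s + 14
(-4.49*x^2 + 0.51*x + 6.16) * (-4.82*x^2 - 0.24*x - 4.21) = 21.6418*x^4 - 1.3806*x^3 - 10.9107*x^2 - 3.6255*x - 25.9336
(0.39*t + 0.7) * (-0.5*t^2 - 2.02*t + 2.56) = -0.195*t^3 - 1.1378*t^2 - 0.4156*t + 1.792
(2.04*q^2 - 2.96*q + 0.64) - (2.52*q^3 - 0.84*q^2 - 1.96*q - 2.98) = -2.52*q^3 + 2.88*q^2 - 1.0*q + 3.62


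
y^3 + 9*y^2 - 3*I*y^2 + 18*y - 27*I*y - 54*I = (y + 3)*(y + 6)*(y - 3*I)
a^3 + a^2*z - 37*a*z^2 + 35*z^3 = (a - 5*z)*(a - z)*(a + 7*z)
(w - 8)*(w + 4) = w^2 - 4*w - 32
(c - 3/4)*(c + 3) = c^2 + 9*c/4 - 9/4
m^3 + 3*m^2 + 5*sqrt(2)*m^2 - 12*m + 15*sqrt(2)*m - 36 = (m + 3)*(m - sqrt(2))*(m + 6*sqrt(2))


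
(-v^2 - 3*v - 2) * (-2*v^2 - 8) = 2*v^4 + 6*v^3 + 12*v^2 + 24*v + 16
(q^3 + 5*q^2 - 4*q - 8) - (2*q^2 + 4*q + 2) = q^3 + 3*q^2 - 8*q - 10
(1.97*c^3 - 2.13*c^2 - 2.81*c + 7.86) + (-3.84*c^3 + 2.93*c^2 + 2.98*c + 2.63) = -1.87*c^3 + 0.8*c^2 + 0.17*c + 10.49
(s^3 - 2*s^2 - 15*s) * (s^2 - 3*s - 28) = s^5 - 5*s^4 - 37*s^3 + 101*s^2 + 420*s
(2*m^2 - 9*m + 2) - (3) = 2*m^2 - 9*m - 1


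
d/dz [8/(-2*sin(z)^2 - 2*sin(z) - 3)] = 16*(sin(2*z) + cos(z))/(2*sin(z) - cos(2*z) + 4)^2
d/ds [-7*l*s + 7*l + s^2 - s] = -7*l + 2*s - 1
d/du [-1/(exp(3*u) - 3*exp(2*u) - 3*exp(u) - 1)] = 3*(exp(2*u) - 2*exp(u) - 1)*exp(u)/(-exp(3*u) + 3*exp(2*u) + 3*exp(u) + 1)^2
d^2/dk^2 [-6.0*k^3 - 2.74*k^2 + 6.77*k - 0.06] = -36.0*k - 5.48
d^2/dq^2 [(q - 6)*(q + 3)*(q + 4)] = 6*q + 2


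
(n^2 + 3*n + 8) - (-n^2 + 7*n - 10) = 2*n^2 - 4*n + 18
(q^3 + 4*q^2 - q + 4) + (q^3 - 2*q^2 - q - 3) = 2*q^3 + 2*q^2 - 2*q + 1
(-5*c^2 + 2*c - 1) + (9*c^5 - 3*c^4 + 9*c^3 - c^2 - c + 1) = 9*c^5 - 3*c^4 + 9*c^3 - 6*c^2 + c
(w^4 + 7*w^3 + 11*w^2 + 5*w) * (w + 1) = w^5 + 8*w^4 + 18*w^3 + 16*w^2 + 5*w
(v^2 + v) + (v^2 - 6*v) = 2*v^2 - 5*v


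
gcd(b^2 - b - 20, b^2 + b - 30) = b - 5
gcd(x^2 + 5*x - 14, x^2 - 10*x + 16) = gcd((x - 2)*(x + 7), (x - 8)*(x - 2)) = x - 2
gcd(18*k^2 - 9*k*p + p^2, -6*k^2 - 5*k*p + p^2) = -6*k + p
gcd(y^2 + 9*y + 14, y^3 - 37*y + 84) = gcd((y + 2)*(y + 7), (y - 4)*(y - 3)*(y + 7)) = y + 7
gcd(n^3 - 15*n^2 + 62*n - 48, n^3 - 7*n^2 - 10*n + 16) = n^2 - 9*n + 8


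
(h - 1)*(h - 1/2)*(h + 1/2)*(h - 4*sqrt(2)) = h^4 - 4*sqrt(2)*h^3 - h^3 - h^2/4 + 4*sqrt(2)*h^2 + h/4 + sqrt(2)*h - sqrt(2)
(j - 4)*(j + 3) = j^2 - j - 12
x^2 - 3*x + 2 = (x - 2)*(x - 1)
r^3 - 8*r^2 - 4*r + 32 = (r - 8)*(r - 2)*(r + 2)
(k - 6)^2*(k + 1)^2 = k^4 - 10*k^3 + 13*k^2 + 60*k + 36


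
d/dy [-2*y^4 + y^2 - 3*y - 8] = -8*y^3 + 2*y - 3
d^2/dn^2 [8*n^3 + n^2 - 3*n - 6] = 48*n + 2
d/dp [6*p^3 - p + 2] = 18*p^2 - 1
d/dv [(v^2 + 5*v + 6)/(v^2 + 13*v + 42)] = 4*(2*v^2 + 18*v + 33)/(v^4 + 26*v^3 + 253*v^2 + 1092*v + 1764)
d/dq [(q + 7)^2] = 2*q + 14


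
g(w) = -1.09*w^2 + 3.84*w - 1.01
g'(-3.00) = 10.38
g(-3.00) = -22.34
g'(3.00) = -2.70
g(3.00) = 0.70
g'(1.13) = 1.38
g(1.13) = 1.94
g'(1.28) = 1.05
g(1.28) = 2.12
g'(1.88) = -0.26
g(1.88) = 2.36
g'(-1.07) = 6.17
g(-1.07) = -6.37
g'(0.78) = 2.14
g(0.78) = 1.32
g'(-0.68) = 5.32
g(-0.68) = -4.13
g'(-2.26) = 8.77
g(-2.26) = -15.26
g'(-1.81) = 7.79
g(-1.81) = -11.53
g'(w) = 3.84 - 2.18*w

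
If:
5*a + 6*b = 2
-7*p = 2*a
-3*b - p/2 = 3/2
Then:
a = 35/37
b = -101/222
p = -10/37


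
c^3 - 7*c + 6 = (c - 2)*(c - 1)*(c + 3)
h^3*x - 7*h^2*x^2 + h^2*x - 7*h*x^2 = h*(h - 7*x)*(h*x + x)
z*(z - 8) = z^2 - 8*z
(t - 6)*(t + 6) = t^2 - 36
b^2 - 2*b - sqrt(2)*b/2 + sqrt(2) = (b - 2)*(b - sqrt(2)/2)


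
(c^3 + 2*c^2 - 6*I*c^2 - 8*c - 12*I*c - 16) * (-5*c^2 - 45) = -5*c^5 - 10*c^4 + 30*I*c^4 - 5*c^3 + 60*I*c^3 - 10*c^2 + 270*I*c^2 + 360*c + 540*I*c + 720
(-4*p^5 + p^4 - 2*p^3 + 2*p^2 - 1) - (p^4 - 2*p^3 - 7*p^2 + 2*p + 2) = -4*p^5 + 9*p^2 - 2*p - 3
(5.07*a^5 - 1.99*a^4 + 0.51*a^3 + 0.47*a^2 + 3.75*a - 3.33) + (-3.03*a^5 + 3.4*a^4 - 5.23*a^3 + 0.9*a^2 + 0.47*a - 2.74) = 2.04*a^5 + 1.41*a^4 - 4.72*a^3 + 1.37*a^2 + 4.22*a - 6.07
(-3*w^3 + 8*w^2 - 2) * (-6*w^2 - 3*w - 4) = 18*w^5 - 39*w^4 - 12*w^3 - 20*w^2 + 6*w + 8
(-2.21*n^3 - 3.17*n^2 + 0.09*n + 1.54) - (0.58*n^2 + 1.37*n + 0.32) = -2.21*n^3 - 3.75*n^2 - 1.28*n + 1.22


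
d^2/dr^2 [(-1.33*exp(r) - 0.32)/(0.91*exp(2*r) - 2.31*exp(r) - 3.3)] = (-1.101373*exp(4*r) - 3.855761*exp(3*r) - 21.945924*exp(2*r) + 4.587198*exp(r) - 12.04434)*exp(r)/(0.753571*exp(6*r) - 5.738733*exp(5*r) + 6.369363*exp(4*r) + 29.295189*exp(3*r) - 23.09769*exp(2*r) - 75.4677*exp(r) - 35.937)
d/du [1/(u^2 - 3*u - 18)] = (3 - 2*u)/(-u^2 + 3*u + 18)^2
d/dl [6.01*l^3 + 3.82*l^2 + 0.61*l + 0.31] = 18.03*l^2 + 7.64*l + 0.61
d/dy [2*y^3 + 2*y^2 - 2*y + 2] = 6*y^2 + 4*y - 2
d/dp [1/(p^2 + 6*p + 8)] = 2*(-p - 3)/(p^2 + 6*p + 8)^2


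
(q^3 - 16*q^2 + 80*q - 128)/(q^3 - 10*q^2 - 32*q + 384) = (q^2 - 8*q + 16)/(q^2 - 2*q - 48)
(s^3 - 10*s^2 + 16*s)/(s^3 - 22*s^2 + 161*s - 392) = s*(s - 2)/(s^2 - 14*s + 49)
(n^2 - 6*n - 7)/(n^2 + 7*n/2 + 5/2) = 2*(n - 7)/(2*n + 5)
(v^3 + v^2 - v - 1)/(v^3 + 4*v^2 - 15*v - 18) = (v^2 - 1)/(v^2 + 3*v - 18)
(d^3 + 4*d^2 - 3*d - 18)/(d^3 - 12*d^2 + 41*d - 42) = (d^2 + 6*d + 9)/(d^2 - 10*d + 21)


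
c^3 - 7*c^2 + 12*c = c*(c - 4)*(c - 3)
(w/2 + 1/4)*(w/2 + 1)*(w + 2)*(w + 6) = w^4/4 + 21*w^3/8 + 33*w^2/4 + 19*w/2 + 3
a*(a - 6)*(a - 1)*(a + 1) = a^4 - 6*a^3 - a^2 + 6*a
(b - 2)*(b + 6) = b^2 + 4*b - 12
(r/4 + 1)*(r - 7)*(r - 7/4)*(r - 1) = r^4/4 - 23*r^3/16 - 9*r^2/2 + 287*r/16 - 49/4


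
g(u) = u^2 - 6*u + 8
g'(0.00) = -6.00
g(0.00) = 8.00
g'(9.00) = 12.00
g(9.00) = 35.00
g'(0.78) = -4.44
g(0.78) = 3.93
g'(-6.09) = -18.18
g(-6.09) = 81.63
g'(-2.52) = -11.04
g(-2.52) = 29.47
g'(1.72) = -2.56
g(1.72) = 0.64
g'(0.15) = -5.70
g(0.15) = 7.12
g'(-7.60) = -21.20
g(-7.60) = 111.36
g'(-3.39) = -12.78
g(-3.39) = 39.83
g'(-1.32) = -8.64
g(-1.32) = 17.66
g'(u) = 2*u - 6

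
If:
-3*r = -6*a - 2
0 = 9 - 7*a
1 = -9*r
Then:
No Solution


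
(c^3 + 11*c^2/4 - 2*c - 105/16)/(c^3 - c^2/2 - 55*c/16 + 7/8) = (4*c^2 + 4*c - 15)/(4*c^2 - 9*c + 2)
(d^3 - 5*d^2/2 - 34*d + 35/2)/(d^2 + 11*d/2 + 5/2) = (2*d^2 - 15*d + 7)/(2*d + 1)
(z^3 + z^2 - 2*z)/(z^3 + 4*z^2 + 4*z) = (z - 1)/(z + 2)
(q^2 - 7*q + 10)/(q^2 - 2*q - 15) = (q - 2)/(q + 3)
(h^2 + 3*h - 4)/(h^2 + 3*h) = (h^2 + 3*h - 4)/(h*(h + 3))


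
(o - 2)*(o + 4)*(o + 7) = o^3 + 9*o^2 + 6*o - 56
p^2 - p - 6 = (p - 3)*(p + 2)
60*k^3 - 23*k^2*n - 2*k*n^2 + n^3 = (-4*k + n)*(-3*k + n)*(5*k + n)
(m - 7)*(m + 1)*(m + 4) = m^3 - 2*m^2 - 31*m - 28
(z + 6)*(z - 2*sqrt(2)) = z^2 - 2*sqrt(2)*z + 6*z - 12*sqrt(2)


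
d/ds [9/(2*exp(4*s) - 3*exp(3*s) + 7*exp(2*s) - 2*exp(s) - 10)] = (-72*exp(3*s) + 81*exp(2*s) - 126*exp(s) + 18)*exp(s)/(-2*exp(4*s) + 3*exp(3*s) - 7*exp(2*s) + 2*exp(s) + 10)^2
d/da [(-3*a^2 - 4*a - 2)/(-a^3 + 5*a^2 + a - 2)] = (-3*a^4 - 8*a^3 + 11*a^2 + 32*a + 10)/(a^6 - 10*a^5 + 23*a^4 + 14*a^3 - 19*a^2 - 4*a + 4)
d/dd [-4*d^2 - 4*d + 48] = -8*d - 4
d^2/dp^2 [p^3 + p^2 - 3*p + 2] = 6*p + 2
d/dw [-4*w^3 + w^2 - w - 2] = -12*w^2 + 2*w - 1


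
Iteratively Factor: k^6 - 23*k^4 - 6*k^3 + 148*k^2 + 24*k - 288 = (k - 2)*(k^5 + 2*k^4 - 19*k^3 - 44*k^2 + 60*k + 144) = (k - 2)*(k + 2)*(k^4 - 19*k^2 - 6*k + 72) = (k - 4)*(k - 2)*(k + 2)*(k^3 + 4*k^2 - 3*k - 18) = (k - 4)*(k - 2)*(k + 2)*(k + 3)*(k^2 + k - 6) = (k - 4)*(k - 2)*(k + 2)*(k + 3)^2*(k - 2)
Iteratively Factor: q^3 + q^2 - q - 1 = (q + 1)*(q^2 - 1) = (q + 1)^2*(q - 1)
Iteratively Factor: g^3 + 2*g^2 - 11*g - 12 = (g + 1)*(g^2 + g - 12) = (g + 1)*(g + 4)*(g - 3)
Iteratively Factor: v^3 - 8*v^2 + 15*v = (v - 3)*(v^2 - 5*v) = (v - 5)*(v - 3)*(v)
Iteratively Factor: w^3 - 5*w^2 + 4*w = (w - 4)*(w^2 - w) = w*(w - 4)*(w - 1)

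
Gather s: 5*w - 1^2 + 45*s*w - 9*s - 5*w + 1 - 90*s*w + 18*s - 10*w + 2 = s*(9 - 45*w) - 10*w + 2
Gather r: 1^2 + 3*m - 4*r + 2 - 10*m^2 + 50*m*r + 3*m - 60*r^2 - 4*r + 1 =-10*m^2 + 6*m - 60*r^2 + r*(50*m - 8) + 4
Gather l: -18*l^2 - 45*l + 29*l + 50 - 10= -18*l^2 - 16*l + 40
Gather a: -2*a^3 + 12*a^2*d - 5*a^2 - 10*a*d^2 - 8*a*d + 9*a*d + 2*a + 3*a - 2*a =-2*a^3 + a^2*(12*d - 5) + a*(-10*d^2 + d + 3)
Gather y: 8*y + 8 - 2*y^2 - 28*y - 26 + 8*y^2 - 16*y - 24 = 6*y^2 - 36*y - 42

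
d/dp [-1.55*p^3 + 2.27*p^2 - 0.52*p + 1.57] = -4.65*p^2 + 4.54*p - 0.52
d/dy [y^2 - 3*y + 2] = 2*y - 3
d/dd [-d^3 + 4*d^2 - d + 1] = -3*d^2 + 8*d - 1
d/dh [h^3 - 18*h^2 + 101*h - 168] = 3*h^2 - 36*h + 101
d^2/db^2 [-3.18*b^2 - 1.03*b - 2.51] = -6.36000000000000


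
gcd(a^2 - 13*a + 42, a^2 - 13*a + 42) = a^2 - 13*a + 42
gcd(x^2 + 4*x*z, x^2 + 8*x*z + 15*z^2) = 1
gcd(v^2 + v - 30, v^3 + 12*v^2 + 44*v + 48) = v + 6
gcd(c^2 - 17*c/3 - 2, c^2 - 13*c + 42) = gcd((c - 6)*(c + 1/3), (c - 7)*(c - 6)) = c - 6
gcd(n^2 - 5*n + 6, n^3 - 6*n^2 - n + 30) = n - 3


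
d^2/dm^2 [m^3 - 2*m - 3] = 6*m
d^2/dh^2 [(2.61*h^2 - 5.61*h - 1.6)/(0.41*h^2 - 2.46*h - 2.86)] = (-4.44089209850063e-16*h^4 + 3.37880999999999*h^3 + 16.749156*h^2 - 29.787156*h + 98.519504)/(0.068921*h^6 - 1.240578*h^5 + 6.00117*h^4 + 2.42064*h^3 - 41.86182*h^2 - 60.365448*h - 23.393656)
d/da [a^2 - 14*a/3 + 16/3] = 2*a - 14/3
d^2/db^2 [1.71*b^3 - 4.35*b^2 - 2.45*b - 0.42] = 10.26*b - 8.7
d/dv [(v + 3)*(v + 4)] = 2*v + 7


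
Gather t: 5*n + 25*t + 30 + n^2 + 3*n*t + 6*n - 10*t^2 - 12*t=n^2 + 11*n - 10*t^2 + t*(3*n + 13) + 30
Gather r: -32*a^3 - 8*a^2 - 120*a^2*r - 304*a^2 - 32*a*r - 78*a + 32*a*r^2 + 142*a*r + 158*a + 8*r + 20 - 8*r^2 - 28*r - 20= -32*a^3 - 312*a^2 + 80*a + r^2*(32*a - 8) + r*(-120*a^2 + 110*a - 20)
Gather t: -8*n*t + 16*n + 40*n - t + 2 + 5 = 56*n + t*(-8*n - 1) + 7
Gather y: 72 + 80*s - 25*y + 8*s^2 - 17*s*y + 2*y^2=8*s^2 + 80*s + 2*y^2 + y*(-17*s - 25) + 72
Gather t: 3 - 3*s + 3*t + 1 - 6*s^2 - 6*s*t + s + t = -6*s^2 - 2*s + t*(4 - 6*s) + 4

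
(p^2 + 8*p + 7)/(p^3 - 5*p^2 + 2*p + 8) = (p + 7)/(p^2 - 6*p + 8)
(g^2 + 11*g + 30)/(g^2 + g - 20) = (g + 6)/(g - 4)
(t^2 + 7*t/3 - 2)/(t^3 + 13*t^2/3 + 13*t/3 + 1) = (3*t - 2)/(3*t^2 + 4*t + 1)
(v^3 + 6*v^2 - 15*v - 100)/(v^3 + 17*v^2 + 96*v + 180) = (v^2 + v - 20)/(v^2 + 12*v + 36)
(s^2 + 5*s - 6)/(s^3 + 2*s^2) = (s^2 + 5*s - 6)/(s^2*(s + 2))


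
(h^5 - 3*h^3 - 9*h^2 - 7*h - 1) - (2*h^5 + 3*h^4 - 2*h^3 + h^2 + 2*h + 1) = -h^5 - 3*h^4 - h^3 - 10*h^2 - 9*h - 2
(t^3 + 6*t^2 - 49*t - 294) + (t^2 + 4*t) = t^3 + 7*t^2 - 45*t - 294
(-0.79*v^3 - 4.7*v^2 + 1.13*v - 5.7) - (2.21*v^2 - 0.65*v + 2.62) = -0.79*v^3 - 6.91*v^2 + 1.78*v - 8.32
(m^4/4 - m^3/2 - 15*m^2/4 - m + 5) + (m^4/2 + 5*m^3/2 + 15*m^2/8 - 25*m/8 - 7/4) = 3*m^4/4 + 2*m^3 - 15*m^2/8 - 33*m/8 + 13/4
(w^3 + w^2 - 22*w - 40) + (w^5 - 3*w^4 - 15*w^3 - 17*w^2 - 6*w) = w^5 - 3*w^4 - 14*w^3 - 16*w^2 - 28*w - 40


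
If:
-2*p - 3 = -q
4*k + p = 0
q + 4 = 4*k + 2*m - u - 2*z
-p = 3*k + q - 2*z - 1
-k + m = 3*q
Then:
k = 2/9 - 2*z/9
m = 46*z/9 + 35/9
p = 8*z/9 - 8/9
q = 16*z/9 + 11/9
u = 50*z/9 + 31/9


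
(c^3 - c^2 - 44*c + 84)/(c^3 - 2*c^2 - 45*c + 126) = (c - 2)/(c - 3)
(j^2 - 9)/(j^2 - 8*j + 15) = (j + 3)/(j - 5)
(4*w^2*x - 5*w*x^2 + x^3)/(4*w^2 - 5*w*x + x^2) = x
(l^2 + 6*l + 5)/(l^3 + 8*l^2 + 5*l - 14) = (l^2 + 6*l + 5)/(l^3 + 8*l^2 + 5*l - 14)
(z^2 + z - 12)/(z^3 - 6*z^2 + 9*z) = (z + 4)/(z*(z - 3))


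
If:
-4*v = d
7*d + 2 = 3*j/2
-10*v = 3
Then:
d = 6/5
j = 104/15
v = -3/10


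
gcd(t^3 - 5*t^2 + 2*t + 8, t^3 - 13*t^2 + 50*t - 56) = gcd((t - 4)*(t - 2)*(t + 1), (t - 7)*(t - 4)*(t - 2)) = t^2 - 6*t + 8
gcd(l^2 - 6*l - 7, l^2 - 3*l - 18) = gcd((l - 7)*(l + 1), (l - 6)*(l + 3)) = 1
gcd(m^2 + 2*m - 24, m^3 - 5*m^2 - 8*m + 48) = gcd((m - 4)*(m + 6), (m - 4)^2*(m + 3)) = m - 4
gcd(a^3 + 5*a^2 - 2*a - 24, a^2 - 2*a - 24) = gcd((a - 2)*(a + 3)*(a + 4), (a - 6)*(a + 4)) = a + 4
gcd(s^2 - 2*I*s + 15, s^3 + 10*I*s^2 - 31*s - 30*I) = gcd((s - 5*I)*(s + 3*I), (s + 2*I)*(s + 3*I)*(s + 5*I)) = s + 3*I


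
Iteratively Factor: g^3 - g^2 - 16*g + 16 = (g - 1)*(g^2 - 16) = (g - 1)*(g + 4)*(g - 4)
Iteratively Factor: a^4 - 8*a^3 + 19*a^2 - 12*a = (a)*(a^3 - 8*a^2 + 19*a - 12) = a*(a - 4)*(a^2 - 4*a + 3) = a*(a - 4)*(a - 1)*(a - 3)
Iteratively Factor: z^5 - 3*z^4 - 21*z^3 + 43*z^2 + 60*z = (z + 4)*(z^4 - 7*z^3 + 7*z^2 + 15*z) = z*(z + 4)*(z^3 - 7*z^2 + 7*z + 15) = z*(z + 1)*(z + 4)*(z^2 - 8*z + 15) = z*(z - 3)*(z + 1)*(z + 4)*(z - 5)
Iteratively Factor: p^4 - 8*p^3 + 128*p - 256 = (p - 4)*(p^3 - 4*p^2 - 16*p + 64) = (p - 4)^2*(p^2 - 16) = (p - 4)^3*(p + 4)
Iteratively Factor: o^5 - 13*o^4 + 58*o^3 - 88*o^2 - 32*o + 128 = (o - 4)*(o^4 - 9*o^3 + 22*o^2 - 32) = (o - 4)*(o + 1)*(o^3 - 10*o^2 + 32*o - 32) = (o - 4)^2*(o + 1)*(o^2 - 6*o + 8) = (o - 4)^3*(o + 1)*(o - 2)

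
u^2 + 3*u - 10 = (u - 2)*(u + 5)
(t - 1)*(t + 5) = t^2 + 4*t - 5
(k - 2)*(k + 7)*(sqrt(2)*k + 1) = sqrt(2)*k^3 + k^2 + 5*sqrt(2)*k^2 - 14*sqrt(2)*k + 5*k - 14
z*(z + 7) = z^2 + 7*z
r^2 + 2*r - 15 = (r - 3)*(r + 5)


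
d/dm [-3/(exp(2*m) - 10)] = 6*exp(2*m)/(exp(2*m) - 10)^2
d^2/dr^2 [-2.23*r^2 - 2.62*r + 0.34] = -4.46000000000000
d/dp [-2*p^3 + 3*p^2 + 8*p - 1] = -6*p^2 + 6*p + 8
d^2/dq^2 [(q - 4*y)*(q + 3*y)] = 2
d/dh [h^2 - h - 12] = 2*h - 1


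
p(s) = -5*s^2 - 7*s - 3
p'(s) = -10*s - 7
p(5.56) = -196.49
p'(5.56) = -62.60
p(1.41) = -22.81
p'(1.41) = -21.10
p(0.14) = -4.08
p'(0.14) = -8.40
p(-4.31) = -65.71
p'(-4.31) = 36.10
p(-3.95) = -53.36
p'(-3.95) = 32.50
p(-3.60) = -42.60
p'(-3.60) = 29.00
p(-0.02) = -2.86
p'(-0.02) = -6.80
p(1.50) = -24.75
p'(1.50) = -22.00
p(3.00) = -69.00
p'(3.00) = -37.00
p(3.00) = -69.00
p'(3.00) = -37.00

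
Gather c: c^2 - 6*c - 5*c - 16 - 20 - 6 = c^2 - 11*c - 42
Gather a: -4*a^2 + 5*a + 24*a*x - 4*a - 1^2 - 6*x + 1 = -4*a^2 + a*(24*x + 1) - 6*x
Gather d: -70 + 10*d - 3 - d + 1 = 9*d - 72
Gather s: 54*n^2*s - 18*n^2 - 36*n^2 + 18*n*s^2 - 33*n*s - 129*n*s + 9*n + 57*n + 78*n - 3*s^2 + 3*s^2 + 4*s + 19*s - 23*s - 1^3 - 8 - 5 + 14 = -54*n^2 + 18*n*s^2 + 144*n + s*(54*n^2 - 162*n)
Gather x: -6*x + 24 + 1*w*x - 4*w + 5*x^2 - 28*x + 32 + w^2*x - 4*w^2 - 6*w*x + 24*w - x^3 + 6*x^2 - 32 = -4*w^2 + 20*w - x^3 + 11*x^2 + x*(w^2 - 5*w - 34) + 24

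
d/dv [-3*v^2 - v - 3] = -6*v - 1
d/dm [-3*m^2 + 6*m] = 6 - 6*m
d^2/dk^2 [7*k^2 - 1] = 14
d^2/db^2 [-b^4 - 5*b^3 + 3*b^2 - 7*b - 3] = -12*b^2 - 30*b + 6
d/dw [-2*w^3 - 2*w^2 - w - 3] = -6*w^2 - 4*w - 1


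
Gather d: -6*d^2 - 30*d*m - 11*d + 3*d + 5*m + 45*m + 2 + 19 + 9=-6*d^2 + d*(-30*m - 8) + 50*m + 30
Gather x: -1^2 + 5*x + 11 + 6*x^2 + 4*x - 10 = 6*x^2 + 9*x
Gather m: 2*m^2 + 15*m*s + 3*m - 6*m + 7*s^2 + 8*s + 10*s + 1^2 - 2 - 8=2*m^2 + m*(15*s - 3) + 7*s^2 + 18*s - 9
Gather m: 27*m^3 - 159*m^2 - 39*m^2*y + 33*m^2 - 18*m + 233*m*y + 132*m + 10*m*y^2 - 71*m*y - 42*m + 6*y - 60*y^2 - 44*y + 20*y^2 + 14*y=27*m^3 + m^2*(-39*y - 126) + m*(10*y^2 + 162*y + 72) - 40*y^2 - 24*y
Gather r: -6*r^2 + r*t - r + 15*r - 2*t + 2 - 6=-6*r^2 + r*(t + 14) - 2*t - 4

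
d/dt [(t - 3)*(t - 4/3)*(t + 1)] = 3*t^2 - 20*t/3 - 1/3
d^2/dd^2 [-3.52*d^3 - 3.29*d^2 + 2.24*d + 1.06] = -21.12*d - 6.58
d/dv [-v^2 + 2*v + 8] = 2 - 2*v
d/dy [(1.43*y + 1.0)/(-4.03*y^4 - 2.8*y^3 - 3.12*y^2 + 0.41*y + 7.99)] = (17.2887*y^4 + 24.128*y^3 + 12.8616*y^2 + 6.24*y + 11.0157)/(16.2409*y^8 + 22.568*y^7 + 32.9872*y^6 + 14.1674*y^5 - 56.961*y^4 - 47.3024*y^3 - 49.6895*y^2 + 6.5518*y + 63.8401)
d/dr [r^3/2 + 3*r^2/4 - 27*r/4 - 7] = 3*r^2/2 + 3*r/2 - 27/4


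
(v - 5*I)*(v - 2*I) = v^2 - 7*I*v - 10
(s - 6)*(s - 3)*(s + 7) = s^3 - 2*s^2 - 45*s + 126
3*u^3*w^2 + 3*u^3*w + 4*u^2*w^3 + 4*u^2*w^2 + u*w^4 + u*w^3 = w*(u + w)*(3*u + w)*(u*w + u)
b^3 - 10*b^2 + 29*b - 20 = (b - 5)*(b - 4)*(b - 1)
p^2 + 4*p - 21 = (p - 3)*(p + 7)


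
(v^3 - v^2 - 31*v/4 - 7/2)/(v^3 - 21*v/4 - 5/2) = (2*v - 7)/(2*v - 5)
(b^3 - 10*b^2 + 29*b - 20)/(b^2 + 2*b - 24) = (b^2 - 6*b + 5)/(b + 6)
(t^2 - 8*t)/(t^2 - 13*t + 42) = t*(t - 8)/(t^2 - 13*t + 42)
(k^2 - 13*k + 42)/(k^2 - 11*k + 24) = (k^2 - 13*k + 42)/(k^2 - 11*k + 24)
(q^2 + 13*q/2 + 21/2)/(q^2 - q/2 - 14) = (q + 3)/(q - 4)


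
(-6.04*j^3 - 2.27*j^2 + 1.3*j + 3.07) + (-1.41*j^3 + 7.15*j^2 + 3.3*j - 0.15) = -7.45*j^3 + 4.88*j^2 + 4.6*j + 2.92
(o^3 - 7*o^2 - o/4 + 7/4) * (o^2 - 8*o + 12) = o^5 - 15*o^4 + 271*o^3/4 - 321*o^2/4 - 17*o + 21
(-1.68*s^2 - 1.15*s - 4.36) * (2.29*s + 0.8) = -3.8472*s^3 - 3.9775*s^2 - 10.9044*s - 3.488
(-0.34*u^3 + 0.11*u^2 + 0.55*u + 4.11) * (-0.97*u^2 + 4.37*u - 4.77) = 0.3298*u^5 - 1.5925*u^4 + 1.569*u^3 - 2.1079*u^2 + 15.3372*u - 19.6047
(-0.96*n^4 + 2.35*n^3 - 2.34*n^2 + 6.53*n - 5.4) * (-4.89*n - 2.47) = 4.6944*n^5 - 9.1203*n^4 + 5.6381*n^3 - 26.1519*n^2 + 10.2769*n + 13.338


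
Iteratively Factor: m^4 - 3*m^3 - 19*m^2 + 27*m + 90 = (m + 3)*(m^3 - 6*m^2 - m + 30) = (m - 3)*(m + 3)*(m^2 - 3*m - 10) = (m - 3)*(m + 2)*(m + 3)*(m - 5)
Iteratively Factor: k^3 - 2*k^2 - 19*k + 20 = (k + 4)*(k^2 - 6*k + 5) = (k - 1)*(k + 4)*(k - 5)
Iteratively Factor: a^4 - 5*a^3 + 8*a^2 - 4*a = (a)*(a^3 - 5*a^2 + 8*a - 4) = a*(a - 2)*(a^2 - 3*a + 2) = a*(a - 2)^2*(a - 1)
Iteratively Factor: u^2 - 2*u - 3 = (u + 1)*(u - 3)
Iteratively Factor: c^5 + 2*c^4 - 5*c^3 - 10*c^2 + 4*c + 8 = (c - 1)*(c^4 + 3*c^3 - 2*c^2 - 12*c - 8) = (c - 1)*(c + 1)*(c^3 + 2*c^2 - 4*c - 8) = (c - 1)*(c + 1)*(c + 2)*(c^2 - 4) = (c - 1)*(c + 1)*(c + 2)^2*(c - 2)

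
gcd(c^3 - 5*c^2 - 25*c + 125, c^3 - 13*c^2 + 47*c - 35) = c - 5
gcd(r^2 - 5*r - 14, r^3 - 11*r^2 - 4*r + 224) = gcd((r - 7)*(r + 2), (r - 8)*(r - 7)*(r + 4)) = r - 7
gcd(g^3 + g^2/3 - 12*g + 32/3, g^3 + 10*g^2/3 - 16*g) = g - 8/3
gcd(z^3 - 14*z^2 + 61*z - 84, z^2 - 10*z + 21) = z^2 - 10*z + 21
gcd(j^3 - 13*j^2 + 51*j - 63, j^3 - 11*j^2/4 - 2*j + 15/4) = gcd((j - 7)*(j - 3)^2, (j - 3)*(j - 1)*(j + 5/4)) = j - 3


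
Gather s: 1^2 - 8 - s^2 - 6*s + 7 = -s^2 - 6*s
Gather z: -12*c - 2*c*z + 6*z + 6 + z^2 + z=-12*c + z^2 + z*(7 - 2*c) + 6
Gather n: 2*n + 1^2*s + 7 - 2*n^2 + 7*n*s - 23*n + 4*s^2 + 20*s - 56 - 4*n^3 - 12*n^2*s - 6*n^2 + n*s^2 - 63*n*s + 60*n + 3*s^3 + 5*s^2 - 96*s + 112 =-4*n^3 + n^2*(-12*s - 8) + n*(s^2 - 56*s + 39) + 3*s^3 + 9*s^2 - 75*s + 63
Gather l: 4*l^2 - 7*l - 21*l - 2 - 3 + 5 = 4*l^2 - 28*l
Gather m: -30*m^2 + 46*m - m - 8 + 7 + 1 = -30*m^2 + 45*m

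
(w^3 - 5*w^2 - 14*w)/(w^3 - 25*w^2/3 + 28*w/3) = 3*(w + 2)/(3*w - 4)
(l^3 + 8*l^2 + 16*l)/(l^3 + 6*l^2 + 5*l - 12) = l*(l + 4)/(l^2 + 2*l - 3)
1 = 1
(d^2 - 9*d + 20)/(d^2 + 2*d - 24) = (d - 5)/(d + 6)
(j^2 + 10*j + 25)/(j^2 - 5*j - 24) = (j^2 + 10*j + 25)/(j^2 - 5*j - 24)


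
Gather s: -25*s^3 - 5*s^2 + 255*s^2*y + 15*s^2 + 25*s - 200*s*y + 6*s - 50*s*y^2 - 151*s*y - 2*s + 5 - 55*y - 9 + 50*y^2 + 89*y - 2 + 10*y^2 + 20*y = -25*s^3 + s^2*(255*y + 10) + s*(-50*y^2 - 351*y + 29) + 60*y^2 + 54*y - 6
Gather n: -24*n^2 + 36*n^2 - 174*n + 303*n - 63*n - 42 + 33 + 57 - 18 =12*n^2 + 66*n + 30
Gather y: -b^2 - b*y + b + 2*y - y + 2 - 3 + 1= -b^2 + b + y*(1 - b)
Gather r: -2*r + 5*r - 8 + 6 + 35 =3*r + 33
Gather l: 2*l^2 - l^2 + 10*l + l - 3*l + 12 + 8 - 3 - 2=l^2 + 8*l + 15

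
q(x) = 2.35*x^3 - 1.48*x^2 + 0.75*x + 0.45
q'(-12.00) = 1051.47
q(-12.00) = -4282.47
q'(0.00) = 0.75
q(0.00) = 0.45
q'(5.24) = 178.82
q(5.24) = 301.86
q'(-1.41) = 18.94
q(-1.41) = -10.14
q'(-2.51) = 52.60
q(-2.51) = -47.92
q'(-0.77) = 7.21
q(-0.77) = -2.08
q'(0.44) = 0.81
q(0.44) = 0.69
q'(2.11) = 25.89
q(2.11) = 17.52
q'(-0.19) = 1.57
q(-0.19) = 0.24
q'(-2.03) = 35.81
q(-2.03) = -26.83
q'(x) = 7.05*x^2 - 2.96*x + 0.75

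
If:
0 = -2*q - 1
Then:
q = -1/2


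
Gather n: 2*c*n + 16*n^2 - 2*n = 16*n^2 + n*(2*c - 2)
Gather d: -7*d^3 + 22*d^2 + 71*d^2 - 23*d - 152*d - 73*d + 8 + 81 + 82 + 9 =-7*d^3 + 93*d^2 - 248*d + 180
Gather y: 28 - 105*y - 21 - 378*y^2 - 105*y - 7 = -378*y^2 - 210*y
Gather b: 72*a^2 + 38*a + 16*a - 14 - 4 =72*a^2 + 54*a - 18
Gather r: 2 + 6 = 8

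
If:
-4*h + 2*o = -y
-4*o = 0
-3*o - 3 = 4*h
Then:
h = -3/4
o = 0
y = -3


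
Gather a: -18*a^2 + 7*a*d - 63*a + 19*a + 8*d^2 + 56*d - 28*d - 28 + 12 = -18*a^2 + a*(7*d - 44) + 8*d^2 + 28*d - 16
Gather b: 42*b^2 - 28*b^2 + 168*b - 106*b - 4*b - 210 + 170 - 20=14*b^2 + 58*b - 60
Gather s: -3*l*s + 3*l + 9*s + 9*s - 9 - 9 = 3*l + s*(18 - 3*l) - 18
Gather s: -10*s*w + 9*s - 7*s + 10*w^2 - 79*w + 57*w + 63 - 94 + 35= s*(2 - 10*w) + 10*w^2 - 22*w + 4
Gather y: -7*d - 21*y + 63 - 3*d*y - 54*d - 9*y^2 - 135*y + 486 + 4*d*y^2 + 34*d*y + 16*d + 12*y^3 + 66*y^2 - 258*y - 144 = -45*d + 12*y^3 + y^2*(4*d + 57) + y*(31*d - 414) + 405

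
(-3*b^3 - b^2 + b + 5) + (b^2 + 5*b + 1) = -3*b^3 + 6*b + 6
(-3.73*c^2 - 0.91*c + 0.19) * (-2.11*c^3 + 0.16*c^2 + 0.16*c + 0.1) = 7.8703*c^5 + 1.3233*c^4 - 1.1433*c^3 - 0.4882*c^2 - 0.0606*c + 0.019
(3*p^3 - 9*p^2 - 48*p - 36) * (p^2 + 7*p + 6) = 3*p^5 + 12*p^4 - 93*p^3 - 426*p^2 - 540*p - 216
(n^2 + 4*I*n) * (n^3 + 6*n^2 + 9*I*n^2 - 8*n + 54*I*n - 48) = n^5 + 6*n^4 + 13*I*n^4 - 44*n^3 + 78*I*n^3 - 264*n^2 - 32*I*n^2 - 192*I*n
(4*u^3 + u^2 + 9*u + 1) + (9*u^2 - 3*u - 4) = 4*u^3 + 10*u^2 + 6*u - 3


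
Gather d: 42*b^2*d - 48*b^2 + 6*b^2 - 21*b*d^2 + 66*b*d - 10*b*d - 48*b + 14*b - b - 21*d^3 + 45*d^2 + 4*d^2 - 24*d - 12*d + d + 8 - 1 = -42*b^2 - 35*b - 21*d^3 + d^2*(49 - 21*b) + d*(42*b^2 + 56*b - 35) + 7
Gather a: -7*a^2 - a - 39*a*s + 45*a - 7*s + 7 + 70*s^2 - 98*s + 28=-7*a^2 + a*(44 - 39*s) + 70*s^2 - 105*s + 35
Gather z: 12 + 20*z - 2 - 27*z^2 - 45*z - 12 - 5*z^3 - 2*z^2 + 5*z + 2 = -5*z^3 - 29*z^2 - 20*z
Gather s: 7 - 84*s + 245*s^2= 245*s^2 - 84*s + 7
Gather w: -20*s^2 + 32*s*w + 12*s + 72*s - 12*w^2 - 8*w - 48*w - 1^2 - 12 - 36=-20*s^2 + 84*s - 12*w^2 + w*(32*s - 56) - 49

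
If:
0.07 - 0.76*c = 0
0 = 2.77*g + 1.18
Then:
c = 0.09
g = -0.43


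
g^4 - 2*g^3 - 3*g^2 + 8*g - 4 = (g - 2)*(g - 1)^2*(g + 2)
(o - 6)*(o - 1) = o^2 - 7*o + 6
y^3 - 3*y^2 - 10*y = y*(y - 5)*(y + 2)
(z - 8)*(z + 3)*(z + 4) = z^3 - z^2 - 44*z - 96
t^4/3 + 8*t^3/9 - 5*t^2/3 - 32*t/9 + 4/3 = (t/3 + 1)*(t - 2)*(t - 1/3)*(t + 2)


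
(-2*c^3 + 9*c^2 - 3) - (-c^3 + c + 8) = -c^3 + 9*c^2 - c - 11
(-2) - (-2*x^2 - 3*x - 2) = 2*x^2 + 3*x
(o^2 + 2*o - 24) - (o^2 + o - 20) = o - 4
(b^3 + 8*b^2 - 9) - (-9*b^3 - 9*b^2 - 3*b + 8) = 10*b^3 + 17*b^2 + 3*b - 17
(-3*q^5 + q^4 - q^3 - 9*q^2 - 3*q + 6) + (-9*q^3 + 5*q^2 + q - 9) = -3*q^5 + q^4 - 10*q^3 - 4*q^2 - 2*q - 3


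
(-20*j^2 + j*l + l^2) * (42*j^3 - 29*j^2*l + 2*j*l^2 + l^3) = -840*j^5 + 622*j^4*l - 27*j^3*l^2 - 47*j^2*l^3 + 3*j*l^4 + l^5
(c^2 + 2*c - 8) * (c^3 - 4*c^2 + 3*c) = c^5 - 2*c^4 - 13*c^3 + 38*c^2 - 24*c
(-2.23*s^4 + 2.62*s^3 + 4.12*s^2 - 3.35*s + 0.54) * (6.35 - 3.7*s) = 8.251*s^5 - 23.8545*s^4 + 1.393*s^3 + 38.557*s^2 - 23.2705*s + 3.429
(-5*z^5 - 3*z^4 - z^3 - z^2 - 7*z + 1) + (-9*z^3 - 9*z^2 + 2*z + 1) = -5*z^5 - 3*z^4 - 10*z^3 - 10*z^2 - 5*z + 2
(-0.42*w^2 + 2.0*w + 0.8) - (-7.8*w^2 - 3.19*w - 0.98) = 7.38*w^2 + 5.19*w + 1.78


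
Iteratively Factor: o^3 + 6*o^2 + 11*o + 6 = (o + 3)*(o^2 + 3*o + 2) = (o + 2)*(o + 3)*(o + 1)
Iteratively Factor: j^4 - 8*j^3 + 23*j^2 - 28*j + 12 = (j - 2)*(j^3 - 6*j^2 + 11*j - 6) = (j - 2)*(j - 1)*(j^2 - 5*j + 6) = (j - 2)^2*(j - 1)*(j - 3)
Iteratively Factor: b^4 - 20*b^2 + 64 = (b + 4)*(b^3 - 4*b^2 - 4*b + 16) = (b + 2)*(b + 4)*(b^2 - 6*b + 8) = (b - 4)*(b + 2)*(b + 4)*(b - 2)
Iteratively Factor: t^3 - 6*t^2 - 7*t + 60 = (t + 3)*(t^2 - 9*t + 20) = (t - 5)*(t + 3)*(t - 4)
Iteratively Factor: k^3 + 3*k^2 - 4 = (k + 2)*(k^2 + k - 2) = (k - 1)*(k + 2)*(k + 2)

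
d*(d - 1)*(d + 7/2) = d^3 + 5*d^2/2 - 7*d/2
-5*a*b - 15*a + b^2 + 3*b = (-5*a + b)*(b + 3)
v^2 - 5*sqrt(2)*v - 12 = (v - 6*sqrt(2))*(v + sqrt(2))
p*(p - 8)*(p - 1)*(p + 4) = p^4 - 5*p^3 - 28*p^2 + 32*p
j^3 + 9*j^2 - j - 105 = (j - 3)*(j + 5)*(j + 7)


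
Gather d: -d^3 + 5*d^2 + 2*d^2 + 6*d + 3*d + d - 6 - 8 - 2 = -d^3 + 7*d^2 + 10*d - 16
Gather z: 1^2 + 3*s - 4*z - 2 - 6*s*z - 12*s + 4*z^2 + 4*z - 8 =-6*s*z - 9*s + 4*z^2 - 9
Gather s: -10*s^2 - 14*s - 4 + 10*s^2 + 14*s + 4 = 0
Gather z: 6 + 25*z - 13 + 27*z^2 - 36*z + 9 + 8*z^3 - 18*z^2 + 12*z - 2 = 8*z^3 + 9*z^2 + z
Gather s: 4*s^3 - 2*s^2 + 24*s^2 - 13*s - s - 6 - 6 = 4*s^3 + 22*s^2 - 14*s - 12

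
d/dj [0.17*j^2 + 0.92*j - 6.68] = 0.34*j + 0.92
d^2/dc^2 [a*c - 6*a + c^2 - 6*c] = 2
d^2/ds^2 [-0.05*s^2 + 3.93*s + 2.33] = -0.100000000000000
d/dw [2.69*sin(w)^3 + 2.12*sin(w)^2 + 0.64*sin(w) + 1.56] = (8.07*sin(w)^2 + 4.24*sin(w) + 0.64)*cos(w)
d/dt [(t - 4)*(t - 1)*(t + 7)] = 3*t^2 + 4*t - 31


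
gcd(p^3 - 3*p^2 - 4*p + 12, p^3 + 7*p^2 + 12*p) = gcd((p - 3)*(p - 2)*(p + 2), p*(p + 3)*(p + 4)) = 1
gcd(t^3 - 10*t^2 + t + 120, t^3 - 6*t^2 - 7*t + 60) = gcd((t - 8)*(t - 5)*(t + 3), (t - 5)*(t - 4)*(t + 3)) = t^2 - 2*t - 15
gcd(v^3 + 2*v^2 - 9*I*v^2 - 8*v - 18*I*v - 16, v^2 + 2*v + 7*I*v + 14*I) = v + 2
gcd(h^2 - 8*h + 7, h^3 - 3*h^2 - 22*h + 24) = h - 1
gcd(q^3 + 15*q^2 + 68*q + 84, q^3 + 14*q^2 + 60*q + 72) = q^2 + 8*q + 12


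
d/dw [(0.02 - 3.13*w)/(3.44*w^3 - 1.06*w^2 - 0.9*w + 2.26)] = (21.5344*w^3 - 3.5242*w^2 + 0.0424000000000002*w - 7.0558)/(11.8336*w^6 - 7.2928*w^5 - 5.0684*w^4 + 17.4568*w^3 - 3.9812*w^2 - 4.068*w + 5.1076)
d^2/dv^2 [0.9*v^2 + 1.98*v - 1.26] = 1.80000000000000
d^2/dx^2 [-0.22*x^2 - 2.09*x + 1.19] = -0.440000000000000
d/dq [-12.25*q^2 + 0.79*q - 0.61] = 0.79 - 24.5*q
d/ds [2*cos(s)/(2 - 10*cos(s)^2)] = (5*sin(s)^2 - 6)*sin(s)/(5*cos(s)^2 - 1)^2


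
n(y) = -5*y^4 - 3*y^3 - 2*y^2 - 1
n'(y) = -20*y^3 - 9*y^2 - 4*y = y*(-20*y^2 - 9*y - 4)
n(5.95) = -6970.42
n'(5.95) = -4555.32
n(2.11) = -137.19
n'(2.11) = -236.39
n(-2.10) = -79.28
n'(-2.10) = 153.93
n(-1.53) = -22.34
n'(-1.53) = 56.68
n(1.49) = -40.01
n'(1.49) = -92.10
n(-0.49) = -1.42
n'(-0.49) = 2.15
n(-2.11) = -80.83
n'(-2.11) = 156.25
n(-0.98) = -4.71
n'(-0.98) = 14.10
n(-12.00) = -98785.00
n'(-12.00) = 33312.00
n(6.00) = -7201.00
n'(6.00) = -4668.00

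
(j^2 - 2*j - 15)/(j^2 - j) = (j^2 - 2*j - 15)/(j*(j - 1))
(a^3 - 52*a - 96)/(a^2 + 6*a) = a - 6 - 16/a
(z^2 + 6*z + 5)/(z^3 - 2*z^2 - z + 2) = (z + 5)/(z^2 - 3*z + 2)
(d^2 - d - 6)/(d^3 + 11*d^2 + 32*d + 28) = (d - 3)/(d^2 + 9*d + 14)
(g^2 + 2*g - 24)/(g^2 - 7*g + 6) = (g^2 + 2*g - 24)/(g^2 - 7*g + 6)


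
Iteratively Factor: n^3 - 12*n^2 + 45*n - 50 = (n - 5)*(n^2 - 7*n + 10) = (n - 5)^2*(n - 2)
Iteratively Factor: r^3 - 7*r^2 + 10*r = (r)*(r^2 - 7*r + 10) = r*(r - 2)*(r - 5)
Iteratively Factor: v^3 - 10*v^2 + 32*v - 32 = (v - 2)*(v^2 - 8*v + 16) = (v - 4)*(v - 2)*(v - 4)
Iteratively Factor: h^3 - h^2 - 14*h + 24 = (h + 4)*(h^2 - 5*h + 6) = (h - 3)*(h + 4)*(h - 2)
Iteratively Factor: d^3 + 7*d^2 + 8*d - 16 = (d + 4)*(d^2 + 3*d - 4) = (d + 4)^2*(d - 1)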